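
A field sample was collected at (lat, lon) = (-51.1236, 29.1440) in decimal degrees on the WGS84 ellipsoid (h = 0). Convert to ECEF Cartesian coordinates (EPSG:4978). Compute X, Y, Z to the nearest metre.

WGS84: a = 6378137 m, e² = 0.006694380; N(φ) = a/√(1−e²sin²φ) = 6391115.287 m.
X = (N+h)·cosφ·cosλ = 3503494.131 m; Y = (N+h)·cosφ·sinλ = 1953545.318 m; Z = (N(1−e²)+h)·sinφ = -4942186.515 m.

X 3503494 m, Y 1953545 m, Z -4942187 m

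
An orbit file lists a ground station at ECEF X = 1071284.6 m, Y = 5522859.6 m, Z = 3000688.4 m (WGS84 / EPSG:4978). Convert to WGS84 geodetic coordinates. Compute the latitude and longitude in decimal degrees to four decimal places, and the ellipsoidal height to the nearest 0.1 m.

λ = atan2(Y, X) = 79.02249960°; p = √(X²+Y²) = 5625800.3 m.
Bowring's method on WGS84 (a = 6378137 m, b = 6356752.314 m) gives φ = 28.23459954°, h = 2648.038 m.

lat 28.2346°, lon 79.0225°, h 2648.0 m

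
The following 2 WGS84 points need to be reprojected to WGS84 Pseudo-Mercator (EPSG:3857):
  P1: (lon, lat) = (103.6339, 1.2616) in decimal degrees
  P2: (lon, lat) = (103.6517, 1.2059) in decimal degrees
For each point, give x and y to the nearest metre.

P1: x 11536473 m, y 140452 m; P2: x 11538454 m, y 134250 m

Web Mercator: x = R·λ, y = R·ln tan(π/4+φ/2), R = 6378137 m.
P1 (1.2616°, 103.6339°) → (11536472.977, 140452.019) m.
P2 (1.2059°, 103.6517°) → (11538454.464, 134250.086) m.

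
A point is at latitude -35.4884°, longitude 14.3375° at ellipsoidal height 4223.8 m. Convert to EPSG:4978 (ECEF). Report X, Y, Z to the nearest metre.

X 5040557 m, Y 1288336 m, Z -3684572 m

WGS84: a = 6378137 m, e² = 0.006694380; N(φ) = a/√(1−e²sin²φ) = 6385344.279 m.
X = (N+h)·cosφ·cosλ = 5040556.815 m; Y = (N+h)·cosφ·sinλ = 1288335.791 m; Z = (N(1−e²)+h)·sinφ = -3684572.200 m.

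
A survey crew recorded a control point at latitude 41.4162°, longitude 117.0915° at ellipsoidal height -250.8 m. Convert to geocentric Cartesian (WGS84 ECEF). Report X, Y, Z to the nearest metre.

X -2181406 m, Y 4264400 m, Z 4197031 m

WGS84: a = 6378137 m, e² = 0.006694380; N(φ) = a/√(1−e²sin²φ) = 6387500.125 m.
X = (N+h)·cosφ·cosλ = -2181405.597 m; Y = (N+h)·cosφ·sinλ = 4264400.210 m; Z = (N(1−e²)+h)·sinφ = 4197031.265 m.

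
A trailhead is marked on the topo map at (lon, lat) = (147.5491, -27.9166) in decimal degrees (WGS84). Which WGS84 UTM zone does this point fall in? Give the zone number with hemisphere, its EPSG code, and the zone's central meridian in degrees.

Zone 55S (EPSG:32755), central meridian 147°

UTM zone = ⌊(λ + 180)/6⌋ + 1; 147.5491° ∈ [144°, 150°) → zone 55.
Hemisphere: S (φ < 0).
Central meridian λ₀ = 6×55 − 183 = 147°.
EPSG code: 32755.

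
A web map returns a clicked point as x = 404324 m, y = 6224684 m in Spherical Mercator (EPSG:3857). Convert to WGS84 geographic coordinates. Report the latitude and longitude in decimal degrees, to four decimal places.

R = 6378137 m. λ = x/R = 3.63210429°.
φ = 2·arctan(exp(y/R)) − 90° = 2·arctan(2.65366) − 90° = 48.70340229°.

lat 48.7034°, lon 3.6321°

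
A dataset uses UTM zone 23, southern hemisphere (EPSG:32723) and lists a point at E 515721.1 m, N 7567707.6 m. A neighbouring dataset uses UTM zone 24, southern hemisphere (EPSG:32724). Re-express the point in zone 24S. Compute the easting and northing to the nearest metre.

UTM 23S → geographic: φ = -21.99509980°, λ = -44.84769988°.
UTM 24S (λ₀ = -39°) forward: E = -104385.286 m, N = 7556136.450 m.

E -104385 m, N 7556136 m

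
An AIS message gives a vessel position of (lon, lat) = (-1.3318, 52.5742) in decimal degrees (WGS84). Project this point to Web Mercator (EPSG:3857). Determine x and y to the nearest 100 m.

Web Mercator is spherical with R = a = 6378137 m.
x = R·λ = 6378137 × -0.023244295 = -148255.298 m.
y = R·ln tan(π/4 + φ/2) = 6378137 × 1.082545196 = 6904621.570 m.

x -148300 m, y 6904600 m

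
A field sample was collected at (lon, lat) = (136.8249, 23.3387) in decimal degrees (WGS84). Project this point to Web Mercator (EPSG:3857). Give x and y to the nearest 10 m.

Web Mercator is spherical with R = a = 6378137 m.
x = R·λ = 6378137 × 2.388045004 = 15231278.196 m.
y = R·ln tan(π/4 + φ/2) = 6378137 × 0.419092658 = 2673030.388 m.

x 15231280 m, y 2673030 m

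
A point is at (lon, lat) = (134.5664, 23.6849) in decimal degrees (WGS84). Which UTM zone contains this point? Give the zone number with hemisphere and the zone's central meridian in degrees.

Zone 53N, central meridian 135°

UTM zone = ⌊(λ + 180)/6⌋ + 1; 134.5664° ∈ [132°, 138°) → zone 53.
Hemisphere: N (φ ≥ 0).
Central meridian λ₀ = 6×53 − 183 = 135°.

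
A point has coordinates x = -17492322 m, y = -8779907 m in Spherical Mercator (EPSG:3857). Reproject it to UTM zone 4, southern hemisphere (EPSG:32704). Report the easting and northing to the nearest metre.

Web Mercator inverse (R = 6378137 m) → φ = -61.66399860°, λ = -157.13620207°.
UTM 4S forward: E = 598684.490 m, N = 3161836.888 m.

E 598684 m, N 3161837 m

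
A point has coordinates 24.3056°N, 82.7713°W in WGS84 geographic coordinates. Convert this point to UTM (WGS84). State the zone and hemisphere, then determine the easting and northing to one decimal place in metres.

Longitude -82.7713° lies in the 6° band [-84°, -78°), giving zone 17; latitude is north of the equator, so 17N.
Zone 17 central meridian λ₀ = 6×17 − 183 = -81°; Δλ = -1.7713°.
Transverse Mercator on WGS84 with k₀ = 0.9996 gives E = 320248.106 m, N = 2689205.280 m.

Zone 17N: E 320248.1 m, N 2689205.3 m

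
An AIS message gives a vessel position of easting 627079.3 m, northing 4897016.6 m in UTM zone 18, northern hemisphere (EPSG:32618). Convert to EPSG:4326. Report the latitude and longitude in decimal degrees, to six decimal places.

lat 44.215300°, lon -73.409200°

Zone 18N: λ₀ = -75°, k₀ = 0.9996, false easting 500000 m.
Meridian distance M = (N − FN)/k₀ = 4898976.2 m.
Inverse transverse Mercator on WGS84 gives φ = 44.21530001°, λ = -73.40920046°.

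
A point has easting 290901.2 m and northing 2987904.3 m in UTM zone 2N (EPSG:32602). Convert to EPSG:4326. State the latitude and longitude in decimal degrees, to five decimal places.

Zone 2N: λ₀ = -171°, k₀ = 0.9996, false easting 500000 m.
Meridian distance M = (N − FN)/k₀ = 2989099.9 m.
Inverse transverse Mercator on WGS84 gives φ = 26.99749966°, λ = -173.10720024°.

lat 26.99750°, lon -173.10720°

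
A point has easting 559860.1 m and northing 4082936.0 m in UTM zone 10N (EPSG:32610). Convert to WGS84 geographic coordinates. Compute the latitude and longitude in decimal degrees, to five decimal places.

Zone 10N: λ₀ = -123°, k₀ = 0.9996, false easting 500000 m.
Meridian distance M = (N − FN)/k₀ = 4084569.8 m.
Inverse transverse Mercator on WGS84 gives φ = 36.89050038°, λ = -122.32820015°.

lat 36.89050°, lon -122.32820°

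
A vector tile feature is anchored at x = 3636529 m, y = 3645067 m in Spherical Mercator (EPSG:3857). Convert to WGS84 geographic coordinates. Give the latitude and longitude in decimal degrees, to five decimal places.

lat 31.09480°, lon 32.66750°

R = 6378137 m. λ = x/R = 32.66749582°.
φ = 2·arctan(exp(y/R)) − 90° = 2·arctan(1.77091) − 90° = 31.09480110°.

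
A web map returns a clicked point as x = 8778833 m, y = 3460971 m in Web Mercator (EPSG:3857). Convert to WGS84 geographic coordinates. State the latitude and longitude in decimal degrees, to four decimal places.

lat 29.6682°, lon 78.8616°

R = 6378137 m. λ = x/R = 78.86159861°.
φ = 2·arctan(exp(y/R)) − 90° = 2·arctan(1.72053) − 90° = 29.66820039°.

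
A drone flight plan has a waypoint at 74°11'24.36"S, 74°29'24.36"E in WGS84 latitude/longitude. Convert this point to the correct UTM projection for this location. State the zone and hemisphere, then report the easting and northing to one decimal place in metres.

Zone 43S: E 484493.7 m, N 1766687.1 m

Longitude 74.4901° lies in the 6° band [72°, 78°), giving zone 43; latitude is south of the equator, so 43S.
Zone 43 central meridian λ₀ = 6×43 − 183 = 75°; Δλ = -0.5099°.
Transverse Mercator on WGS84 with k₀ = 0.9996 gives E = 484493.679 m, N = 1766687.089 m.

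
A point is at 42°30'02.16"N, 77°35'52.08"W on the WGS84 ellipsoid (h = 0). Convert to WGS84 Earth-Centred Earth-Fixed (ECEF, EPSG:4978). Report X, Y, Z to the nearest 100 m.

WGS84: a = 6378137 m, e² = 0.006694380; N(φ) = a/√(1−e²sin²φ) = 6387903.692 m.
X = (N+h)·cosφ·cosλ = 1011496.568 m; Y = (N+h)·cosφ·sinλ = -4599708.089 m; Z = (N(1−e²)+h)·sinφ = 4286763.869 m.

X 1011500 m, Y -4599700 m, Z 4286800 m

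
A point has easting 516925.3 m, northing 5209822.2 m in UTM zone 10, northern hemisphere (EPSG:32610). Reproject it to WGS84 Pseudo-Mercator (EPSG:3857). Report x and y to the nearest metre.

x -13667495 m, y 5948883 m

Unproject from UTM 10N (λ₀ = -123°) → φ = 47.04170018°, λ = -122.77720016°.
Web Mercator (R = 6378137 m): x = -13667495.403 m, y = 5948883.261 m.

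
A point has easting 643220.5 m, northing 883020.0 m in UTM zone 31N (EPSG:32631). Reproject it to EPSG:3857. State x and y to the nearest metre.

Unproject from UTM 31N (λ₀ = 3°) → φ = 7.98639966°, λ = 4.29950026°.
Web Mercator (R = 6378137 m): x = 478618.180 m, y = 891934.915 m.

x 478618 m, y 891935 m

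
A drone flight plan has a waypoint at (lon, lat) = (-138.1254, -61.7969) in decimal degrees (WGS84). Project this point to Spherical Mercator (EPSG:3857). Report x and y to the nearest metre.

x -15376049 m, y -8811144 m

Web Mercator is spherical with R = a = 6378137 m.
x = R·λ = 6378137 × -2.410743011 = -15376049.194 m.
y = R·ln tan(π/4 + φ/2) = 6378137 × -1.381460471 = -8811144.143 m.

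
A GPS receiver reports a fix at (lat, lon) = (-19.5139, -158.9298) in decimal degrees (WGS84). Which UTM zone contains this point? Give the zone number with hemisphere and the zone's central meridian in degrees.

Zone 4S, central meridian -159°

UTM zone = ⌊(λ + 180)/6⌋ + 1; -158.9298° ∈ [-162°, -156°) → zone 4.
Hemisphere: S (φ < 0).
Central meridian λ₀ = 6×4 − 183 = -159°.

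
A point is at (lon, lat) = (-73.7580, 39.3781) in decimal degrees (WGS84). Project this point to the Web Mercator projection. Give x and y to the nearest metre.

Web Mercator is spherical with R = a = 6378137 m.
x = R·λ = 6378137 × -1.287319950 = -8210703.002 m.
y = R·ln tan(π/4 + φ/2) = 6378137 × 0.748804357 = 4775976.777 m.

x -8210703 m, y 4775977 m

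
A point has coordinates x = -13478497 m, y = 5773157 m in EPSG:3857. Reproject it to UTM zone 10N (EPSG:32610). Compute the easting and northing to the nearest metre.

E 648836 m, N 5090852 m

Web Mercator inverse (R = 6378137 m) → φ = 45.95510074°, λ = -121.07939862°.
UTM 10N forward: E = 648835.962 m, N = 5090852.300 m.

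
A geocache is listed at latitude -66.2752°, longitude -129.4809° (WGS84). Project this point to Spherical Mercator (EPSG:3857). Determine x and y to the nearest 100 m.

Web Mercator is spherical with R = a = 6378137 m.
x = R·λ = 6378137 × -2.259868023 = -14413747.855 m.
y = R·ln tan(π/4 + φ/2) = 6378137 × -1.560420342 = -9952574.720 m.

x -14413700 m, y -9952600 m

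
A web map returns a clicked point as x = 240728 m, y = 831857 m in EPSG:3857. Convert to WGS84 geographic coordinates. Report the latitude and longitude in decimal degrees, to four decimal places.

lat 7.4516°, lon 2.1625°

R = 6378137 m. λ = x/R = 2.16249642°.
φ = 2·arctan(exp(y/R)) − 90° = 2·arctan(1.13931) − 90° = 7.45160286°.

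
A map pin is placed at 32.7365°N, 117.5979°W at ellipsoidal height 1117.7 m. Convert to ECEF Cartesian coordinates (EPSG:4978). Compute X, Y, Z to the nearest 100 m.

X -2488300 m, Y -4760100 m, Z 3430000 m

WGS84: a = 6378137 m, e² = 0.006694380; N(φ) = a/√(1−e²sin²φ) = 6384389.414 m.
X = (N+h)·cosφ·cosλ = -2488315.655 m; Y = (N+h)·cosφ·sinλ = -4760133.780 m; Z = (N(1−e²)+h)·sinφ = 3430018.331 m.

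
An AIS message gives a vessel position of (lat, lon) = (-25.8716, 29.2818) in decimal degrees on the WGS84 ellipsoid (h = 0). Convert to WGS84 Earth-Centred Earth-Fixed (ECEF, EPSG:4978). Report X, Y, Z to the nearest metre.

WGS84: a = 6378137 m, e² = 0.006694380; N(φ) = a/√(1−e²sin²φ) = 6382205.846 m.
X = (N+h)·cosφ·cosλ = 5008788.632 m; Y = (N+h)·cosφ·sinλ = 2808709.376 m; Z = (N(1−e²)+h)·sinφ = -2766269.578 m.

X 5008789 m, Y 2808709 m, Z -2766270 m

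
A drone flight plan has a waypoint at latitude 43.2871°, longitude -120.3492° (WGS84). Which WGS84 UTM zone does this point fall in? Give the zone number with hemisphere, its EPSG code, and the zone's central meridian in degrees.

UTM zone = ⌊(λ + 180)/6⌋ + 1; -120.3492° ∈ [-126°, -120°) → zone 10.
Hemisphere: N (φ ≥ 0).
Central meridian λ₀ = 6×10 − 183 = -123°.
EPSG code: 32610.

Zone 10N (EPSG:32610), central meridian -123°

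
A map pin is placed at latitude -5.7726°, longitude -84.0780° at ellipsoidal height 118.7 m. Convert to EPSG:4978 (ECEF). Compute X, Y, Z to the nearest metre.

X 654758 m, Y -6312258 m, Z -637255 m

WGS84: a = 6378137 m, e² = 0.006694380; N(φ) = a/√(1−e²sin²φ) = 6378352.985 m.
X = (N+h)·cosφ·cosλ = 654758.168 m; Y = (N+h)·cosφ·sinλ = -6312258.426 m; Z = (N(1−e²)+h)·sinφ = -637255.259 m.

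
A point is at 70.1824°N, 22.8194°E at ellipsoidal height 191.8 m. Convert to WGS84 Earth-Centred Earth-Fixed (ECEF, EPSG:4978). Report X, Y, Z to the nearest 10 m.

X 1999110 m, Y 841140 m, Z 5978150 m

WGS84: a = 6378137 m, e² = 0.006694380; N(φ) = a/√(1−e²sin²φ) = 6397116.398 m.
X = (N+h)·cosφ·cosλ = 1999107.154 m; Y = (N+h)·cosφ·sinλ = 841143.875 m; Z = (N(1−e²)+h)·sinφ = 5978149.809 m.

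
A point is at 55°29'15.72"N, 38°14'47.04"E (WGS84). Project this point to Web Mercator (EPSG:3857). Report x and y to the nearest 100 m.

Web Mercator is spherical with R = a = 6378137 m.
x = R·λ = 6378137 × 0.667525607 = 4257569.773 m.
y = R·ln tan(π/4 + φ/2) = 6378137 × 1.169165843 = 7457099.920 m.

x 4257600 m, y 7457100 m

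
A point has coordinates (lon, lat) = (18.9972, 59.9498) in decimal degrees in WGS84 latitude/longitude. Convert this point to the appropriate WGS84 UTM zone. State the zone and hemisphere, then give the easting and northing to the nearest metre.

Longitude 18.9972° lies in the 6° band [18°, 24°), giving zone 34; latitude is north of the equator, so 34N.
Zone 34 central meridian λ₀ = 6×34 − 183 = 21°; Δλ = -2.0028°.
Transverse Mercator on WGS84 with k₀ = 0.9996 gives E = 388130.612 m, N = 6647513.227 m.

Zone 34N: E 388131 m, N 6647513 m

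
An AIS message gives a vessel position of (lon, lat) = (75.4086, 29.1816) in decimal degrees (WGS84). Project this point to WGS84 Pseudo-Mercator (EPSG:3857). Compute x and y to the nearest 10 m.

Web Mercator is spherical with R = a = 6378137 m.
x = R·λ = 6378137 × 1.316128354 = 8394446.953 m.
y = R·ln tan(π/4 + φ/2) = 6378137 × 0.532879744 = 3398780.012 m.

x 8394450 m, y 3398780 m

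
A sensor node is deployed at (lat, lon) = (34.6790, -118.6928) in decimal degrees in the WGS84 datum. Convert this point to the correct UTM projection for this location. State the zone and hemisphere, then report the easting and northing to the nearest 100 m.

Longitude -118.6928° lies in the 6° band [-120°, -114°), giving zone 11; latitude is north of the equator, so 11N.
Zone 11 central meridian λ₀ = 6×11 − 183 = -117°; Δλ = -1.6928°.
Transverse Mercator on WGS84 with k₀ = 0.9996 gives E = 344920.363 m, N = 3838750.029 m.

Zone 11N: E 344900 m, N 3838800 m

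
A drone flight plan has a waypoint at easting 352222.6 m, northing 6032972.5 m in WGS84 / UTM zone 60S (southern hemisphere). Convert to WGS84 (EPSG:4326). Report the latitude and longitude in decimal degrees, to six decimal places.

lat -35.836300°, lon 175.363799°

Zone 60S: λ₀ = 177°, k₀ = 0.9996, false easting 500000 m, false northing 10000000 m.
Meridian distance M = (N − FN)/k₀ = -3968614.9 m.
Inverse transverse Mercator on WGS84 gives φ = -35.83629958°, λ = 175.36379949°.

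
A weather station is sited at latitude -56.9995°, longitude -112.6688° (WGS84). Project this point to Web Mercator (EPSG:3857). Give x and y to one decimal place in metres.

x -12542233.4 m, y -7760016.5 m

Web Mercator is spherical with R = a = 6378137 m.
x = R·λ = 6378137 × -1.966441524 = -12542233.444 m.
y = R·ln tan(π/4 + φ/2) = 6378137 × -1.216658795 = -7760016.478 m.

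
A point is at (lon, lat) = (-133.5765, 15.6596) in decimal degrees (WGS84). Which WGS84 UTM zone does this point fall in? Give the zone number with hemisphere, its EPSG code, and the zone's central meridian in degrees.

UTM zone = ⌊(λ + 180)/6⌋ + 1; -133.5765° ∈ [-138°, -132°) → zone 8.
Hemisphere: N (φ ≥ 0).
Central meridian λ₀ = 6×8 − 183 = -135°.
EPSG code: 32608.

Zone 8N (EPSG:32608), central meridian -135°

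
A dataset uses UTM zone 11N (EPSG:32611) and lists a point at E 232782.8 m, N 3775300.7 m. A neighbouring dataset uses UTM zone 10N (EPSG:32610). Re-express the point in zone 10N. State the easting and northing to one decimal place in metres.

UTM 11N → geographic: φ = 34.08440029°, λ = -119.89600027°.
UTM 10N (λ₀ = -123°) forward: E = 786416.342 m, N = 3775864.585 m.

E 786416.3 m, N 3775864.6 m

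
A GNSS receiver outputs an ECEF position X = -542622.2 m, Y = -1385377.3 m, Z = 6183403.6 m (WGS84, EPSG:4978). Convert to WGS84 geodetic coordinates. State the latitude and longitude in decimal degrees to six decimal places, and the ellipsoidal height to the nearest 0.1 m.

λ = atan2(Y, X) = -111.38919979°; p = √(X²+Y²) = 1487853.9 m.
Bowring's method on WGS84 (a = 6378137 m, b = 6356752.314 m) gives φ = 76.55790021°, h = 1971.956 m.

lat 76.557900°, lon -111.389200°, h 1972.0 m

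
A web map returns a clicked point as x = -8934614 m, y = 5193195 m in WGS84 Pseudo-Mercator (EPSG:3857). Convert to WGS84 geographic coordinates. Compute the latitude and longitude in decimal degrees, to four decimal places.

lat 42.2147°, lon -80.2610°

R = 6378137 m. λ = x/R = -80.26100314°.
φ = 2·arctan(exp(y/R)) − 90° = 2·arctan(2.25741) − 90° = 42.21470055°.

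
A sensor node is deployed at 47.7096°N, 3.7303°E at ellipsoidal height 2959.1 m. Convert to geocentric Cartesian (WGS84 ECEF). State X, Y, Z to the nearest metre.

X 4292536 m, Y 279865 m, Z 4697399 m

WGS84: a = 6378137 m, e² = 0.006694380; N(φ) = a/√(1−e²sin²φ) = 6389851.727 m.
X = (N+h)·cosφ·cosλ = 4292535.703 m; Y = (N+h)·cosφ·sinλ = 279865.445 m; Z = (N(1−e²)+h)·sinφ = 4697399.133 m.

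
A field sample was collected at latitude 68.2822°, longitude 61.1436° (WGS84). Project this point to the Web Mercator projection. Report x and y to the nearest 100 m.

Web Mercator is spherical with R = a = 6378137 m.
x = R·λ = 6378137 × 1.067157137 = 6806474.417 m.
y = R·ln tan(π/4 + φ/2) = 6378137 × 1.651167512 = 10531372.604 m.

x 6806500 m, y 10531400 m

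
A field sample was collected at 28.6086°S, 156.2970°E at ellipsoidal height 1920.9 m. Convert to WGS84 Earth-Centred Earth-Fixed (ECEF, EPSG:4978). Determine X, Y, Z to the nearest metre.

WGS84: a = 6378137 m, e² = 0.006694380; N(φ) = a/√(1−e²sin²φ) = 6383037.334 m.
X = (N+h)·cosφ·cosλ = -5132560.746 m; Y = (N+h)·cosφ·sinλ = 2253357.181 m; Z = (N(1−e²)+h)·sinφ = -3036808.557 m.

X -5132561 m, Y 2253357 m, Z -3036809 m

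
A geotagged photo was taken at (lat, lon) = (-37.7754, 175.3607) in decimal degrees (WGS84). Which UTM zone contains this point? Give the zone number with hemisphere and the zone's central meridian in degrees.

UTM zone = ⌊(λ + 180)/6⌋ + 1; 175.3607° ∈ [174°, 180°) → zone 60.
Hemisphere: S (φ < 0).
Central meridian λ₀ = 6×60 − 183 = 177°.

Zone 60S, central meridian 177°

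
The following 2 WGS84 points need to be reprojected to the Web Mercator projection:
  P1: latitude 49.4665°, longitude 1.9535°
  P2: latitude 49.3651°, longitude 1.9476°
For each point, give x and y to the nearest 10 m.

Web Mercator: x = R·λ, y = R·ln tan(π/4+φ/2), R = 6378137 m.
P1 (49.4665°, 1.9535°) → (217462.625, 6354390.594) m.
P2 (49.3651°, 1.9476°) → (216805.840, 6337039.822) m.

P1: x 217460 m, y 6354390 m; P2: x 216810 m, y 6337040 m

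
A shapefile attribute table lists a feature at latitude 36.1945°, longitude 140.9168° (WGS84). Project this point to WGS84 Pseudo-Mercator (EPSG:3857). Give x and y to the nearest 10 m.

Web Mercator is spherical with R = a = 6378137 m.
x = R·λ = 6378137 × 2.459462131 = 15686786.420 m.
y = R·ln tan(π/4 + φ/2) = 6378137 × 0.678476706 = 4327417.382 m.

x 15686790 m, y 4327420 m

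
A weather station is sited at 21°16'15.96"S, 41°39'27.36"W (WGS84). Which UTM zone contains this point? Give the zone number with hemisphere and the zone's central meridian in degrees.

UTM zone = ⌊(λ + 180)/6⌋ + 1; -41.6576° ∈ [-42°, -36°) → zone 24.
Hemisphere: S (φ < 0).
Central meridian λ₀ = 6×24 − 183 = -39°.

Zone 24S, central meridian -39°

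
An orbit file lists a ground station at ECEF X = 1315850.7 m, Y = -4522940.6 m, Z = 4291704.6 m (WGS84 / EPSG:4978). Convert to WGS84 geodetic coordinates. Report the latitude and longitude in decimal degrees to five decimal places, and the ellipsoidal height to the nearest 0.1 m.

λ = atan2(Y, X) = -73.77879999°; p = √(X²+Y²) = 4710462.3 m.
Bowring's method on WGS84 (a = 6378137 m, b = 6356752.314 m) gives φ = 42.52820020°, h = 3965.982 m.

lat 42.52820°, lon -73.77880°, h 3966.0 m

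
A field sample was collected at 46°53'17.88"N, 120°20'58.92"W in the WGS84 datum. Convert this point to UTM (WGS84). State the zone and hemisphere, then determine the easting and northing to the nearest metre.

Longitude -120.3497° lies in the 6° band [-126°, -120°), giving zone 10; latitude is north of the equator, so 10N.
Zone 10 central meridian λ₀ = 6×10 − 183 = -123°; Δλ = +2.6503°.
Transverse Mercator on WGS84 with k₀ = 0.9996 gives E = 701905.460 m, N = 5196161.597 m.

Zone 10N: E 701905 m, N 5196162 m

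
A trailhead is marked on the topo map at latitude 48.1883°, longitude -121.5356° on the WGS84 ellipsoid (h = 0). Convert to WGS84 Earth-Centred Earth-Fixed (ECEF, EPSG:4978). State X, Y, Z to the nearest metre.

WGS84: a = 6378137 m, e² = 0.006694380; N(φ) = a/√(1−e²sin²φ) = 6390030.134 m.
X = (N+h)·cosφ·cosλ = -2228171.034 m; Y = (N+h)·cosφ·sinλ = -3630978.657 m; Z = (N(1−e²)+h)·sinφ = 4730860.647 m.

X -2228171 m, Y -3630979 m, Z 4730861 m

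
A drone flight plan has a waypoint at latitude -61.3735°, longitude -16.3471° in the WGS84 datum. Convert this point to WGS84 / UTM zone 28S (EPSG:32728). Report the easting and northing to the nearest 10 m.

Zone 28 central meridian λ₀ = 6×28 − 183 = -15°; Δλ = -1.3471°.
Transverse Mercator on WGS84 with k₀ = 0.9996 gives E = 428001.605 m, N = 3194866.390 m.

E 428000 m, N 3194870 m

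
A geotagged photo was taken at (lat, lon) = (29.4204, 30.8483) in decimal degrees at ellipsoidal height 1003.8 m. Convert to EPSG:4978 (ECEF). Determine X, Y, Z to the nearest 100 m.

X 4774300 m, Y 2851500 m, Z 3115100 m

WGS84: a = 6378137 m, e² = 0.006694380; N(φ) = a/√(1−e²sin²φ) = 6383294.533 m.
X = (N+h)·cosφ·cosλ = 4774250.409 m; Y = (N+h)·cosφ·sinλ = 2851482.045 m; Z = (N(1−e²)+h)·sinφ = 3115065.533 m.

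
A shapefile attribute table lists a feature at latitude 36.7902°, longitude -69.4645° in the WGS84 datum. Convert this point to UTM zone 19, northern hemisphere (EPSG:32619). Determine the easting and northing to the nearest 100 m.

E 458600 m, N 4071700 m

Zone 19 central meridian λ₀ = 6×19 − 183 = -69°; Δλ = -0.4645°.
Transverse Mercator on WGS84 with k₀ = 0.9996 gives E = 458557.214 m, N = 4071699.594 m.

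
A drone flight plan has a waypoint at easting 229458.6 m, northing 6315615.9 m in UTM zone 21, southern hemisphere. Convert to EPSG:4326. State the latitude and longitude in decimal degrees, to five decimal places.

Zone 21S: λ₀ = -57°, k₀ = 0.9996, false easting 500000 m, false northing 10000000 m.
Meridian distance M = (N − FN)/k₀ = -3685858.4 m.
Inverse transverse Mercator on WGS84 gives φ = -33.26459993°, λ = -59.90430020°.

lat -33.26460°, lon -59.90430°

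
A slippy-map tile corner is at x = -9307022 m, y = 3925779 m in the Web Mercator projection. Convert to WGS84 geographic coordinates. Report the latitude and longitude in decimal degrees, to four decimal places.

R = 6378137 m. λ = x/R = -83.60640112°.
φ = 2·arctan(exp(y/R)) − 90° = 2·arctan(1.85059) − 90° = 33.22929696°.

lat 33.2293°, lon -83.6064°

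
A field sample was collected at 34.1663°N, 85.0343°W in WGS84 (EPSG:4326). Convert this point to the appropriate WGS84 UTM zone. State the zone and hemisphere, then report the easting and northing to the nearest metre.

Longitude -85.0343° lies in the 6° band [-90°, -84°), giving zone 16; latitude is north of the equator, so 16N.
Zone 16 central meridian λ₀ = 6×16 − 183 = -87°; Δλ = +1.9657°.
Transverse Mercator on WGS84 with k₀ = 0.9996 gives E = 681186.852 m, N = 3782341.135 m.

Zone 16N: E 681187 m, N 3782341 m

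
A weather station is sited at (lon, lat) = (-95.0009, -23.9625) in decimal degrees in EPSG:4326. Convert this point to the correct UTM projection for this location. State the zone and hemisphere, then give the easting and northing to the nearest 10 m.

Longitude -95.0009° lies in the 6° band [-96°, -90°), giving zone 15; latitude is south of the equator, so 15S.
Zone 15 central meridian λ₀ = 6×15 − 183 = -93°; Δλ = -2.0009°.
Transverse Mercator on WGS84 with k₀ = 0.9996 gives E = 296399.458 m, N = 7348480.963 m.

Zone 15S: E 296400 m, N 7348480 m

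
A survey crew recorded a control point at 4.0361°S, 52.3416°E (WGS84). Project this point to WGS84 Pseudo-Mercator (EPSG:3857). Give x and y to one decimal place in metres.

x 5826640.3 m, y -449668.6 m

Web Mercator is spherical with R = a = 6378137 m.
x = R·λ = 6378137 × 0.913533256 = 5826640.259 m.
y = R·ln tan(π/4 + φ/2) = 6378137 × -0.070501566 = -449668.645 m.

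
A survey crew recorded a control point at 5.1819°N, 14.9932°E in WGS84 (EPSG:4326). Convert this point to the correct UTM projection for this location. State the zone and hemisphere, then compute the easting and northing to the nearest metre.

Zone 33N: E 499246 m, N 572771 m

Longitude 14.9932° lies in the 6° band [12°, 18°), giving zone 33; latitude is north of the equator, so 33N.
Zone 33 central meridian λ₀ = 6×33 − 183 = 15°; Δλ = -0.0068°.
Transverse Mercator on WGS84 with k₀ = 0.9996 gives E = 499246.402 m, N = 572771.306 m.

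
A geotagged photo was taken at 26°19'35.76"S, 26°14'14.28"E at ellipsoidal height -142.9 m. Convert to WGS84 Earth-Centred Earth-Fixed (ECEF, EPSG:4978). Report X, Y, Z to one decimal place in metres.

X 5130887.7 m, Y 2528860.1 m, Z -2811475.3 m

WGS84: a = 6378137 m, e² = 0.006694380; N(φ) = a/√(1−e²sin²φ) = 6382340.062 m.
X = (N+h)·cosφ·cosλ = 5130887.747 m; Y = (N+h)·cosφ·sinλ = 2528860.101 m; Z = (N(1−e²)+h)·sinφ = -2811475.310 m.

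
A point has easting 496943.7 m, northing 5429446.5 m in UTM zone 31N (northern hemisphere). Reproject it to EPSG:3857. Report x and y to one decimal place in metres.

x 329305.3 m, y 6277899.2 m

Unproject from UTM 31N (λ₀ = 3°) → φ = 49.01790014°, λ = 2.95819948°.
Web Mercator (R = 6378137 m): x = 329305.259 m, y = 6277899.220 m.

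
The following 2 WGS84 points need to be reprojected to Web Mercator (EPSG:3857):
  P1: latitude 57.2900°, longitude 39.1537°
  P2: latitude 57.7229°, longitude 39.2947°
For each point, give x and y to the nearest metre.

Web Mercator: x = R·λ, y = R·ln tan(π/4+φ/2), R = 6378137 m.
P1 (57.2900°, 39.1537°) → (4358569.947, 7819624.606) m.
P2 (57.7229°, 39.2947°) → (4374265.995, 7909331.362) m.

P1: x 4358570 m, y 7819625 m; P2: x 4374266 m, y 7909331 m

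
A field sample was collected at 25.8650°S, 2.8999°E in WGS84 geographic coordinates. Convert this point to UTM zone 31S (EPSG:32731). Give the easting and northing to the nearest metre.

Zone 31 central meridian λ₀ = 6×31 − 183 = 3°; Δλ = -0.1001°.
Transverse Mercator on WGS84 with k₀ = 0.9996 gives E = 489970.800 m, N = 7139262.596 m.

E 489971 m, N 7139263 m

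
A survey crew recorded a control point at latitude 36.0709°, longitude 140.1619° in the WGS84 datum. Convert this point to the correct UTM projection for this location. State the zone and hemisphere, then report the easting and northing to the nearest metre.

Longitude 140.1619° lies in the 6° band [138°, 144°), giving zone 54; latitude is north of the equator, so 54N.
Zone 54 central meridian λ₀ = 6×54 − 183 = 141°; Δλ = -0.8381°.
Transverse Mercator on WGS84 with k₀ = 0.9996 gives E = 424530.877 m, N = 3992137.350 m.

Zone 54N: E 424531 m, N 3992137 m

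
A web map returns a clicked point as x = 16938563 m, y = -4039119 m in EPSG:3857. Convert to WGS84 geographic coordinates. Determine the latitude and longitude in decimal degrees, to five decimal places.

lat -34.07680°, lon 152.16170°

R = 6378137 m. λ = x/R = 152.16170034°.
φ = 2·arctan(exp(y/R)) − 90° = 2·arctan(0.53085) − 90° = -34.07679957°.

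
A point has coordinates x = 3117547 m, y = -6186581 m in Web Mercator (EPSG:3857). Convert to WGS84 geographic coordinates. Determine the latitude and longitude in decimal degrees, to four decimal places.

lat -48.4770°, lon 28.0054°

R = 6378137 m. λ = x/R = 28.00540119°.
φ = 2·arctan(exp(y/R)) − 90° = 2·arctan(0.37910) − 90° = -48.47700173°.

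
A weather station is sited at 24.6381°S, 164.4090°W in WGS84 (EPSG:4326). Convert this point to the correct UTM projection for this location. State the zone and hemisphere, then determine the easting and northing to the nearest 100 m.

Longitude -164.4090° lies in the 6° band [-168°, -162°), giving zone 3; latitude is south of the equator, so 3S.
Zone 3 central meridian λ₀ = 6×3 − 183 = -165°; Δλ = +0.5910°.
Transverse Mercator on WGS84 with k₀ = 0.9996 gives E = 559811.834 m, N = 7274995.351 m.

Zone 3S: E 559800 m, N 7275000 m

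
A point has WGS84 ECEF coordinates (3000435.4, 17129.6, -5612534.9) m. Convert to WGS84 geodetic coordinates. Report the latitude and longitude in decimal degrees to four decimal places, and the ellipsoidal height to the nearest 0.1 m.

λ = atan2(Y, X) = 0.32710023°; p = √(X²+Y²) = 3000484.3 m.
Bowring's method on WGS84 (a = 6378137 m, b = 6356752.314 m) gives φ = -62.03049945°, h = 2745.386 m.

lat -62.0305°, lon 0.3271°, h 2745.4 m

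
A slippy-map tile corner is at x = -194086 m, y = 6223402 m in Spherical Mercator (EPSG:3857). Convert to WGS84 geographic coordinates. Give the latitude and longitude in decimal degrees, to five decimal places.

lat 48.69580°, lon -1.74350°

R = 6378137 m. λ = x/R = -1.74350420°.
φ = 2·arctan(exp(y/R)) − 90° = 2·arctan(2.65313) − 90° = 48.69580139°.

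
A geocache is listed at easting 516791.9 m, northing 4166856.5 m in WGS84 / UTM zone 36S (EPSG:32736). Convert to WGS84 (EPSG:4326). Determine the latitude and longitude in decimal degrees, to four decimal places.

Zone 36S: λ₀ = 33°, k₀ = 0.9996, false easting 500000 m, false northing 10000000 m.
Meridian distance M = (N − FN)/k₀ = -5835477.7 m.
Inverse transverse Mercator on WGS84 gives φ = -52.64799992°, λ = 33.24819955°.

lat -52.6480°, lon 33.2482°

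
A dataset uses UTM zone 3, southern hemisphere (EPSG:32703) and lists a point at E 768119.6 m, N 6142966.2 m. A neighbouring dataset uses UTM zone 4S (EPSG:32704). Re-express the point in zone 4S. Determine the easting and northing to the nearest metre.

E 219327 m, N 6142591 m

UTM 3S → geographic: φ = -34.82030027°, λ = -162.06860004°.
UTM 4S (λ₀ = -159°) forward: E = 219327.326 m, N = 6142590.545 m.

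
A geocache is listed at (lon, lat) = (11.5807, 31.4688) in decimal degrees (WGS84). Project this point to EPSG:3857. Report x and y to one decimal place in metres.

x 1289157.6 m, y 3693782.6 m

Web Mercator is spherical with R = a = 6378137 m.
x = R·λ = 6378137 × 0.202121345 = 1289157.627 m.
y = R·ln tan(π/4 + φ/2) = 6378137 × 0.579131897 = 3693782.582 m.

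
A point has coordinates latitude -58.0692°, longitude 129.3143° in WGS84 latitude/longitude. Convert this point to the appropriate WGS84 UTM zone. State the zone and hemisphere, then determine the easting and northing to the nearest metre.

Zone 52S: E 518542 m, N 3563542 m

Longitude 129.3143° lies in the 6° band [126°, 132°), giving zone 52; latitude is south of the equator, so 52S.
Zone 52 central meridian λ₀ = 6×52 − 183 = 129°; Δλ = +0.3143°.
Transverse Mercator on WGS84 with k₀ = 0.9996 gives E = 518542.129 m, N = 3563542.387 m.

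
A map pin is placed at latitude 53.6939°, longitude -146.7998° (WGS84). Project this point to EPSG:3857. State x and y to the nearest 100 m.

Web Mercator is spherical with R = a = 6378137 m.
x = R·λ = 6378137 × -2.562139851 = -16341678.985 m.
y = R·ln tan(π/4 + φ/2) = 6378137 × 1.115121304 = 7112396.446 m.

x -16341700 m, y 7112400 m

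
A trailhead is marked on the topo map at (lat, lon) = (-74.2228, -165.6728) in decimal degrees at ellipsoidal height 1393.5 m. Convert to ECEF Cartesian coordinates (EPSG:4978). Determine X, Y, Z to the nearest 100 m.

X -1685900 m, Y -430600 m, Z -6117100 m

WGS84: a = 6378137 m, e² = 0.006694380; N(φ) = a/√(1−e²sin²φ) = 6397999.959 m.
X = (N+h)·cosφ·cosλ = -1685861.804 m; Y = (N+h)·cosφ·sinλ = -430573.216 m; Z = (N(1−e²)+h)·sinφ = -6117087.367 m.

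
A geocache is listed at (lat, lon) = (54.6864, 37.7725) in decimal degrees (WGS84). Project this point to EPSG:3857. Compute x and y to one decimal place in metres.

Web Mercator is spherical with R = a = 6378137 m.
x = R·λ = 6378137 × 0.659254492 = 4204815.466 m.
y = R·ln tan(π/4 + φ/2) = 6378137 × 1.144729110 = 7301239.091 m.

x 4204815.5 m, y 7301239.1 m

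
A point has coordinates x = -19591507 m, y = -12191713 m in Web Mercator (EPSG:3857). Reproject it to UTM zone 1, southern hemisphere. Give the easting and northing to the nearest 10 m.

E 532510 m, N 1879360 m

Web Mercator inverse (R = 6378137 m) → φ = -73.17830004°, λ = -175.99350177°.
UTM 1S forward: E = 532510.073 m, N = 1879356.805 m.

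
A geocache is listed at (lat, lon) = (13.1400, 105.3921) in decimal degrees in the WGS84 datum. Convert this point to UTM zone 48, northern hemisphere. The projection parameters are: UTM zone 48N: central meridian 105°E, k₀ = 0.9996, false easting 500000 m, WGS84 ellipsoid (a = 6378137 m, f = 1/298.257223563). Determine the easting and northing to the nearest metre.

E 542496 m, N 1452651 m

Zone 48 central meridian λ₀ = 6×48 − 183 = 105°; Δλ = +0.3921°.
Transverse Mercator on WGS84 with k₀ = 0.9996 gives E = 542496.198 m, N = 1452650.935 m.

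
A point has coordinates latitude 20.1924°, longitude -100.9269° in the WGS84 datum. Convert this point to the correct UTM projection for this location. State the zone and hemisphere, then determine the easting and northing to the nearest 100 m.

Longitude -100.9269° lies in the 6° band [-102°, -96°), giving zone 14; latitude is north of the equator, so 14N.
Zone 14 central meridian λ₀ = 6×14 − 183 = -99°; Δλ = -1.9269°.
Transverse Mercator on WGS84 with k₀ = 0.9996 gives E = 298653.107 m, N = 2233941.496 m.

Zone 14N: E 298700 m, N 2233900 m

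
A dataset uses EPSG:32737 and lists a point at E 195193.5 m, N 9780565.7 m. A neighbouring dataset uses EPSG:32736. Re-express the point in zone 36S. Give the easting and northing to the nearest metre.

UTM 37S → geographic: φ = -1.98300016°, λ = 36.26019979°.
UTM 36S (λ₀ = 33°) forward: E = 862759.465 m, N = 9780460.601 m.

E 862759 m, N 9780461 m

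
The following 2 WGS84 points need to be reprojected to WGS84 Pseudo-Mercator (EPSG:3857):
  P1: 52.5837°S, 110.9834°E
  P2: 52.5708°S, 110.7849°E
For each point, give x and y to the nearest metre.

P1: x 12354616 m, y -6906362 m; P2: x 12332519 m, y -6903999 m

Web Mercator: x = R·λ, y = R·ln tan(π/4+φ/2), R = 6378137 m.
P1 (-52.5837°, 110.9834°) → (12354615.575, -6906361.888) m.
P2 (-52.5708°, 110.7849°) → (12332518.656, -6903998.811) m.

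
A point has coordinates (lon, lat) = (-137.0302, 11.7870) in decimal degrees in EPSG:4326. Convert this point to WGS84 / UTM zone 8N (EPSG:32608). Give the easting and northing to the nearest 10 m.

Zone 8 central meridian λ₀ = 6×8 − 183 = -135°; Δλ = -2.0302°.
Transverse Mercator on WGS84 with k₀ = 0.9996 gives E = 278779.558 m, N = 1303801.555 m.

E 278780 m, N 1303800 m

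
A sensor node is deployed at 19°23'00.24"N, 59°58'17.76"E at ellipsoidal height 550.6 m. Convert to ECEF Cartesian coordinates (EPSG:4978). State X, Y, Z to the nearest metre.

WGS84: a = 6378137 m, e² = 0.006694380; N(φ) = a/√(1−e²sin²φ) = 6380489.866 m.
X = (N+h)·cosφ·cosλ = 3012261.423 m; Y = (N+h)·cosφ·sinλ = 5211422.560 m; Z = (N(1−e²)+h)·sinφ = 2103613.691 m.

X 3012261 m, Y 5211423 m, Z 2103614 m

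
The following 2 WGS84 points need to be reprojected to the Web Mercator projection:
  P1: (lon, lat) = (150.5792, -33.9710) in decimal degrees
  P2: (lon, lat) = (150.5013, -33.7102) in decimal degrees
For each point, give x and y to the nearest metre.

Web Mercator: x = R·λ, y = R·ln tan(π/4+φ/2), R = 6378137 m.
P1 (-33.9710°, 150.5792°) → (16762399.868, -4024908.699) m.
P2 (-33.7102°, 150.5013°) → (16753728.080, -3989955.029) m.

P1: x 16762400 m, y -4024909 m; P2: x 16753728 m, y -3989955 m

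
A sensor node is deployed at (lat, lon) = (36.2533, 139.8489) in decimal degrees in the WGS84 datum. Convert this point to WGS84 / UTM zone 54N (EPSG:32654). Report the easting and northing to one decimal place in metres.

Zone 54 central meridian λ₀ = 6×54 − 183 = 141°; Δλ = -1.1511°.
Transverse Mercator on WGS84 with k₀ = 0.9996 gives E = 396584.765 m, N = 4012658.088 m.

E 396584.8 m, N 4012658.1 m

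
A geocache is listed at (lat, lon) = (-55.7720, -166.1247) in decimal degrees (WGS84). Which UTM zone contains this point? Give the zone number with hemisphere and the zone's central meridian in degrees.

UTM zone = ⌊(λ + 180)/6⌋ + 1; -166.1247° ∈ [-168°, -162°) → zone 3.
Hemisphere: S (φ < 0).
Central meridian λ₀ = 6×3 − 183 = -165°.

Zone 3S, central meridian -165°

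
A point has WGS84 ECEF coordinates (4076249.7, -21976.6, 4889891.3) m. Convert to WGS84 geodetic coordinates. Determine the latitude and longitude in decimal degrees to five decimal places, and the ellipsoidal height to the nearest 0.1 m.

lat 50.37390°, lon -0.30890°, h 614.0 m

λ = atan2(Y, X) = -0.30890017°; p = √(X²+Y²) = 4076308.9 m.
Bowring's method on WGS84 (a = 6378137 m, b = 6356752.314 m) gives φ = 50.37390036°, h = 613.996 m.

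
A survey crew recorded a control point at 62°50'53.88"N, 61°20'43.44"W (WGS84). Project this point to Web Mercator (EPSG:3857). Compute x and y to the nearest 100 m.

Web Mercator is spherical with R = a = 6378137 m.
x = R·λ = 6378137 × -1.070679211 = -6828938.691 m.
y = R·ln tan(π/4 + φ/2) = 6378137 × 1.420971358 = 9063149.994 m.

x -6828900 m, y 9063100 m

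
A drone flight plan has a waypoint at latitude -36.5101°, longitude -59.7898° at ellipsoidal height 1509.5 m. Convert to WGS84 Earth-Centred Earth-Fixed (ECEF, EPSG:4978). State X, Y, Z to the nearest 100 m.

X 2583200 m, Y -4436500 m, Z -3774700 m

WGS84: a = 6378137 m, e² = 0.006694380; N(φ) = a/√(1−e²sin²φ) = 6385707.577 m.
X = (N+h)·cosφ·cosλ = 2583162.689 m; Y = (N+h)·cosφ·sinλ = -4436500.998 m; Z = (N(1−e²)+h)·sinφ = -3774733.535 m.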